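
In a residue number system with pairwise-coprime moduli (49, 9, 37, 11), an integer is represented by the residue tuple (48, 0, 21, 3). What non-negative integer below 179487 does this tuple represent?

112797

The moduli are pairwise coprime; N = 49·9·37·11 = 179487.
N/49 = 3663; 3663 ≡ 37 (mod 49); 37·4 ≡ 1, so inverse 4.
N/9 = 19943; 19943 ≡ 8 (mod 9); 8·8 ≡ 1, so inverse 8.
N/37 = 4851; 4851 ≡ 4 (mod 37); 4·28 ≡ 1, so inverse 28.
N/11 = 16317; 16317 ≡ 4 (mod 11); 4·3 ≡ 1, so inverse 3.
x ≡ 48·3663·4 + 0·19943·8 + 21·4851·28 + 3·16317·3 = 3702537.
3702537 mod 179487 = 112797.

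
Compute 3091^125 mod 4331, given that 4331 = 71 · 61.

3232

Mod 71: 3091 ≡ 38; by Fermat, exponent reduces to 125 mod 70 = 55; 38^55 ≡ 37 (mod 71).
Mod 61: 3091 ≡ 41; by Fermat, exponent reduces to 125 mod 60 = 5; 41^5 ≡ 60 (mod 61).
Combine by CRT: x ≡ 37 (mod 71), x ≡ 60 (mod 61) ⇒ x ≡ 3232 (mod 4331).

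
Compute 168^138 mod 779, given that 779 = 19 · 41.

Mod 19: 168 ≡ 16; by Fermat, exponent reduces to 138 mod 18 = 12; 16^12 ≡ 11 (mod 19).
Mod 41: 168 ≡ 4; by Fermat, exponent reduces to 138 mod 40 = 18; 4^18 ≡ 18 (mod 41).
Combine by CRT: x ≡ 11 (mod 19), x ≡ 18 (mod 41) ⇒ x ≡ 182 (mod 779).

182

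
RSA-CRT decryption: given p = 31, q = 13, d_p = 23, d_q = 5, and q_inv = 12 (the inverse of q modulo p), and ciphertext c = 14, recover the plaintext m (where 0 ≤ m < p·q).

m₁ = c^(d_p) mod p: c ≡ 14 (mod 31), and 14^23 mod 31 = 18.
m₂ = c^(d_q) mod q: c ≡ 1 (mod 13), and 1^5 mod 13 = 1.
h = q_inv·(m₁ − m₂) mod p = 12·(18 − 1) mod 31 = 18.
m = m₂ + h·q = 1 + 18·13 = 235.

235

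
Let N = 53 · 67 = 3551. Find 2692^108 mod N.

Mod 53: 2692 ≡ 42; by Fermat, exponent reduces to 108 mod 52 = 4; 42^4 ≡ 13 (mod 53).
Mod 67: 2692 ≡ 12; by Fermat, exponent reduces to 108 mod 66 = 42; 12^42 ≡ 64 (mod 67).
Combine by CRT: x ≡ 13 (mod 53), x ≡ 64 (mod 67) ⇒ x ≡ 2610 (mod 3551).

2610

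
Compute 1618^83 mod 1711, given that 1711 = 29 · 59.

198

Mod 29: 1618 ≡ 23; by Fermat, exponent reduces to 83 mod 28 = 27; 23^27 ≡ 24 (mod 29).
Mod 59: 1618 ≡ 25; by Fermat, exponent reduces to 83 mod 58 = 25; 25^25 ≡ 21 (mod 59).
Combine by CRT: x ≡ 24 (mod 29), x ≡ 21 (mod 59) ⇒ x ≡ 198 (mod 1711).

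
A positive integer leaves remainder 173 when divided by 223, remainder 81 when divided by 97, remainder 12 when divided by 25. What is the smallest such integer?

400012

The moduli are pairwise coprime; N = 223·97·25 = 540775.
N/223 = 2425; 2425 ≡ 195 (mod 223); 195·215 ≡ 1, so inverse 215.
N/97 = 5575; 5575 ≡ 46 (mod 97); 46·19 ≡ 1, so inverse 19.
N/25 = 21631; 21631 ≡ 6 (mod 25); 6·21 ≡ 1, so inverse 21.
m ≡ 173·2425·215 + 81·5575·19 + 12·21631·21 = 104228812.
104228812 mod 540775 = 400012.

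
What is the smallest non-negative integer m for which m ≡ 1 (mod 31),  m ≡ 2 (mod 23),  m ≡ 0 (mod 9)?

The moduli are pairwise coprime; N = 31·23·9 = 6417.
N/31 = 207; 207 ≡ 21 (mod 31); 21·3 ≡ 1, so inverse 3.
N/23 = 279; 279 ≡ 3 (mod 23); 3·8 ≡ 1, so inverse 8.
N/9 = 713; 713 ≡ 2 (mod 9); 2·5 ≡ 1, so inverse 5.
m ≡ 1·207·3 + 2·279·8 + 0·713·5 = 5085.
5085 mod 6417 = 5085.

5085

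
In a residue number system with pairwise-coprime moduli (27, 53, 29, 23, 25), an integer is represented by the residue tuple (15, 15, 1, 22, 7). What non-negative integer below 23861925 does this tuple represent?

From x ≡ 15 (mod 27) write x = 15 + 27t. Substituting into x ≡ 15 (mod 53) gives 27t ≡ 0 (mod 53), and since 27⁻¹ ≡ 2 (mod 53), t ≡ 0. Hence x ≡ 15 + 27·0 = 15 (mod 1431).
From x ≡ 15 (mod 1431) write x = 15 + 1431t. Substituting into x ≡ 1 (mod 29) gives 1431t ≡ 15 (mod 29), and since 10⁻¹ ≡ 3 (mod 29), t ≡ 16. Hence x ≡ 15 + 1431·16 = 22911 (mod 41499).
From x ≡ 22911 (mod 41499) write x = 22911 + 41499t. Substituting into x ≡ 22 (mod 23) gives 41499t ≡ 19 (mod 23), and since 7⁻¹ ≡ 10 (mod 23), t ≡ 6. Hence x ≡ 22911 + 41499·6 = 271905 (mod 954477).
From x ≡ 271905 (mod 954477) write x = 271905 + 954477t. Substituting into x ≡ 7 (mod 25) gives 954477t ≡ 2 (mod 25), and since 2⁻¹ ≡ 13 (mod 25), t ≡ 1. Hence x ≡ 271905 + 954477·1 = 1226382 (mod 23861925).

1226382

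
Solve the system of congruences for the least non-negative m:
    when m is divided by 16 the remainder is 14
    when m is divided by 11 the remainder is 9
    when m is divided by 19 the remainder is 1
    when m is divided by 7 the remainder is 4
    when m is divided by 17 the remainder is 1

From m ≡ 14 (mod 16) write m = 14 + 16t. Substituting into m ≡ 9 (mod 11) gives 16t ≡ 6 (mod 11), and since 5⁻¹ ≡ 9 (mod 11), t ≡ 10. Hence m ≡ 14 + 16·10 = 174 (mod 176).
From m ≡ 174 (mod 176) write m = 174 + 176t. Substituting into m ≡ 1 (mod 19) gives 176t ≡ 17 (mod 19), and since 5⁻¹ ≡ 4 (mod 19), t ≡ 11. Hence m ≡ 174 + 176·11 = 2110 (mod 3344).
From m ≡ 2110 (mod 3344) write m = 2110 + 3344t. Substituting into m ≡ 4 (mod 7) gives 3344t ≡ 1 (mod 7), and since 5⁻¹ ≡ 3 (mod 7), t ≡ 3. Hence m ≡ 2110 + 3344·3 = 12142 (mod 23408).
From m ≡ 12142 (mod 23408) write m = 12142 + 23408t. Substituting into m ≡ 1 (mod 17) gives 23408t ≡ 14 (mod 17), and since 16⁻¹ ≡ 16 (mod 17), t ≡ 3. Hence m ≡ 12142 + 23408·3 = 82366 (mod 397936).

82366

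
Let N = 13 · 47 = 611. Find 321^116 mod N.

Mod 13: 321 ≡ 9; by Fermat, exponent reduces to 116 mod 12 = 8; 9^8 ≡ 3 (mod 13).
Mod 47: 321 ≡ 39; by Fermat, exponent reduces to 116 mod 46 = 24; 39^24 ≡ 8 (mod 47).
Combine by CRT: x ≡ 3 (mod 13), x ≡ 8 (mod 47) ⇒ x ≡ 55 (mod 611).

55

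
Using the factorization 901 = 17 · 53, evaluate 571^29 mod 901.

827

Mod 17: 571 ≡ 10; by Fermat, exponent reduces to 29 mod 16 = 13; 10^13 ≡ 11 (mod 17).
Mod 53: 571 ≡ 41; 41^29 ≡ 32 (mod 53).
Combine by CRT: x ≡ 11 (mod 17), x ≡ 32 (mod 53) ⇒ x ≡ 827 (mod 901).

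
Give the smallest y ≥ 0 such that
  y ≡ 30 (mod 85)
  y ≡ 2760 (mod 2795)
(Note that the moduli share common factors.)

gcd(85, 2795) = 5 and 5 | (2760 − 30), so the pair is consistent; merging gives y ≡ 5555 (mod 47515), where 47515 = lcm(85, 2795).
The solution is unique modulo lcm(85, 2795) = 47515.

5555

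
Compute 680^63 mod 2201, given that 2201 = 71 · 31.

Mod 71: 680 ≡ 41; 41^63 ≡ 70 (mod 71).
Mod 31: 680 ≡ 29; by Fermat, exponent reduces to 63 mod 30 = 3; 29^3 ≡ 23 (mod 31).
Combine by CRT: x ≡ 70 (mod 71), x ≡ 23 (mod 31) ⇒ x ≡ 922 (mod 2201).

922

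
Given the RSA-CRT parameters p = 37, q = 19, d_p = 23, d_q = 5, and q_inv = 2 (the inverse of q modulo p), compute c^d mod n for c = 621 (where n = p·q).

356

m₁ = c^(d_p) mod p: c ≡ 29 (mod 37), and 29^23 mod 37 = 23.
m₂ = c^(d_q) mod q: c ≡ 13 (mod 19), and 13^5 mod 19 = 14.
h = q_inv·(m₁ − m₂) mod p = 2·(23 − 14) mod 37 = 18.
m = m₂ + h·q = 14 + 18·19 = 356.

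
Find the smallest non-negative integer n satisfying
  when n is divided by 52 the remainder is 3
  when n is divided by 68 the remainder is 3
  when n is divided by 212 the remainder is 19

Combine the congruences pairwise.
gcd(52, 68) = 4 and 4 | (3 − 3), so the pair is consistent; merging gives n ≡ 3 (mod 884), where 884 = lcm(52, 68).
gcd(884, 212) = 4 and 4 | (19 − 3), so the pair is consistent; merging gives n ≡ 21219 (mod 46852), where 46852 = lcm(884, 212).
The solution is unique modulo lcm(52, 68, 212) = 46852.

21219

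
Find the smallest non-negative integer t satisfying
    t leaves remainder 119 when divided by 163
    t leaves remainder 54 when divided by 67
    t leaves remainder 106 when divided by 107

1038755

The moduli are pairwise coprime; N = 163·67·107 = 1168547.
N/163 = 7169; 7169 ≡ 160 (mod 163); 160·54 ≡ 1, so inverse 54.
N/67 = 17441; 17441 ≡ 21 (mod 67); 21·16 ≡ 1, so inverse 16.
N/107 = 10921; 10921 ≡ 7 (mod 107); 7·46 ≡ 1, so inverse 46.
t ≡ 119·7169·54 + 54·17441·16 + 106·10921·46 = 114387814.
114387814 mod 1168547 = 1038755.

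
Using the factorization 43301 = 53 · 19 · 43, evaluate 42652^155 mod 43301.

Mod 53: 42652 ≡ 40; by Fermat, exponent reduces to 155 mod 52 = 51; 40^51 ≡ 4 (mod 53).
Mod 19: 42652 ≡ 16; by Fermat, exponent reduces to 155 mod 18 = 11; 16^11 ≡ 9 (mod 19).
Mod 43: 42652 ≡ 39; by Fermat, exponent reduces to 155 mod 42 = 29; 39^29 ≡ 39 (mod 43).
Combine by CRT: x ≡ 4 (mod 53), x ≡ 9 (mod 19), x ≡ 39 (mod 43) ⇒ x ≡ 21840 (mod 43301).

21840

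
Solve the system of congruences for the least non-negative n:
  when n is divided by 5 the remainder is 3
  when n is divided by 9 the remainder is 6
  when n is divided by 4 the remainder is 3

Combine the congruences pairwise.
From n ≡ 3 (mod 5) write n = 3 + 5t. Substituting into n ≡ 6 (mod 9) gives 5t ≡ 3 (mod 9), and since 5⁻¹ ≡ 2 (mod 9), t ≡ 6. Hence n ≡ 3 + 5·6 = 33 (mod 45).
From n ≡ 33 (mod 45) write n = 33 + 45t. Substituting into n ≡ 3 (mod 4) gives 45t ≡ 2 (mod 4), and since 1⁻¹ ≡ 1 (mod 4), t ≡ 2. Hence n ≡ 33 + 45·2 = 123 (mod 180).

123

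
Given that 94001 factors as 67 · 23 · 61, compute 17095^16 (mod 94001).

Mod 67: 17095 ≡ 10; 10^16 ≡ 39 (mod 67).
Mod 23: 17095 ≡ 6; 6^16 ≡ 2 (mod 23).
Mod 61: 17095 ≡ 15; 15^16 ≡ 15 (mod 61).
Combine by CRT: x ≡ 39 (mod 67), x ≡ 2 (mod 23), x ≡ 15 (mod 61) ⇒ x ≡ 52902 (mod 94001).

52902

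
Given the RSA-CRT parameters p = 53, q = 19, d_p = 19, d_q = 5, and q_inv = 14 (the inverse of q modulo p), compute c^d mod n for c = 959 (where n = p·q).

m₁ = c^(d_p) mod p: c ≡ 5 (mod 53), and 5^19 mod 53 = 35.
m₂ = c^(d_q) mod q: c ≡ 9 (mod 19), and 9^5 mod 19 = 16.
h = q_inv·(m₁ − m₂) mod p = 14·(35 − 16) mod 53 = 1.
m = m₂ + h·q = 16 + 1·19 = 35.

35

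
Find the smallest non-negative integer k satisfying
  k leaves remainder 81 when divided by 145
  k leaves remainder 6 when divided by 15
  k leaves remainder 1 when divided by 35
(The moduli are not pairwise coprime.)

gcd(145, 15) = 5 and 5 | (6 − 81), so the pair is consistent; merging gives k ≡ 81 (mod 435), where 435 = lcm(145, 15).
gcd(435, 35) = 5 and 5 | (1 − 81), so the pair is consistent; merging gives k ≡ 1821 (mod 3045), where 3045 = lcm(435, 35).
The solution is unique modulo lcm(145, 15, 35) = 3045.

1821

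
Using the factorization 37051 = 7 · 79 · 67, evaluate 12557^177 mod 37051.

35384

Mod 7: 12557 ≡ 6; by Fermat, exponent reduces to 177 mod 6 = 3; 6^3 ≡ 6 (mod 7).
Mod 79: 12557 ≡ 75; by Fermat, exponent reduces to 177 mod 78 = 21; 75^21 ≡ 71 (mod 79).
Mod 67: 12557 ≡ 28; by Fermat, exponent reduces to 177 mod 66 = 45; 28^45 ≡ 8 (mod 67).
Combine by CRT: x ≡ 6 (mod 7), x ≡ 71 (mod 79), x ≡ 8 (mod 67) ⇒ x ≡ 35384 (mod 37051).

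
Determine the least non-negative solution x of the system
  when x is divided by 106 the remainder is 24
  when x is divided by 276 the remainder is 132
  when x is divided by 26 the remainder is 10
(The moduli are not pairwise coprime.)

174288

gcd(106, 276) = 2 and 2 | (132 − 24), so the pair is consistent; merging gives x ≡ 13380 (mod 14628), where 14628 = lcm(106, 276).
gcd(14628, 26) = 2 and 2 | (10 − 13380), so the pair is consistent; merging gives x ≡ 174288 (mod 190164), where 190164 = lcm(14628, 26).
The solution is unique modulo lcm(106, 276, 26) = 190164.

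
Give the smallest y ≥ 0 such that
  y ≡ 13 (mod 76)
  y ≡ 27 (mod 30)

1077

gcd(76, 30) = 2 and 2 | (27 − 13), so the pair is consistent; merging gives y ≡ 1077 (mod 1140), where 1140 = lcm(76, 30).
The solution is unique modulo lcm(76, 30) = 1140.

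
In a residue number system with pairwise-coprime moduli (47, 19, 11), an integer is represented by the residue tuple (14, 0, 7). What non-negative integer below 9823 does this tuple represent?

Combine the congruences pairwise.
From x ≡ 14 (mod 47) write x = 14 + 47t. Substituting into x ≡ 0 (mod 19) gives 47t ≡ 5 (mod 19), and since 9⁻¹ ≡ 17 (mod 19), t ≡ 9. Hence x ≡ 14 + 47·9 = 437 (mod 893).
From x ≡ 437 (mod 893) write x = 437 + 893t. Substituting into x ≡ 7 (mod 11) gives 893t ≡ 10 (mod 11), and since 2⁻¹ ≡ 6 (mod 11), t ≡ 5. Hence x ≡ 437 + 893·5 = 4902 (mod 9823).

4902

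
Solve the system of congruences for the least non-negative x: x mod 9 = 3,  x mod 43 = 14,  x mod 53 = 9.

From x ≡ 3 (mod 9) write x = 3 + 9t. Substituting into x ≡ 14 (mod 43) gives 9t ≡ 11 (mod 43), and since 9⁻¹ ≡ 24 (mod 43), t ≡ 6. Hence x ≡ 3 + 9·6 = 57 (mod 387).
From x ≡ 57 (mod 387) write x = 57 + 387t. Substituting into x ≡ 9 (mod 53) gives 387t ≡ 5 (mod 53), and since 16⁻¹ ≡ 10 (mod 53), t ≡ 50. Hence x ≡ 57 + 387·50 = 19407 (mod 20511).

19407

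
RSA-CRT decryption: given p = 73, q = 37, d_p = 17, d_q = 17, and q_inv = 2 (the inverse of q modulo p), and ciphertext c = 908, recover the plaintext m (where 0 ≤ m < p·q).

2133

m₁ = c^(d_p) mod p: c ≡ 32 (mod 73), and 32^17 mod 73 = 16.
m₂ = c^(d_q) mod q: c ≡ 20 (mod 37), and 20^17 mod 37 = 24.
h = q_inv·(m₁ − m₂) mod p = 2·(16 − 24) mod 73 = 57.
m = m₂ + h·q = 24 + 57·37 = 2133.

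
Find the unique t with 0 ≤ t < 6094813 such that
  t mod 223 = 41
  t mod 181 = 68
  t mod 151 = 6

Combine the congruences pairwise.
From t ≡ 41 (mod 223) write t = 41 + 223s. Substituting into t ≡ 68 (mod 181) gives 223s ≡ 27 (mod 181), and since 42⁻¹ ≡ 125 (mod 181), s ≡ 117. Hence t ≡ 41 + 223·117 = 26132 (mod 40363).
From t ≡ 26132 (mod 40363) write t = 26132 + 40363s. Substituting into t ≡ 6 (mod 151) gives 40363s ≡ 148 (mod 151), and since 46⁻¹ ≡ 23 (mod 151), s ≡ 82. Hence t ≡ 26132 + 40363·82 = 3335898 (mod 6094813).

3335898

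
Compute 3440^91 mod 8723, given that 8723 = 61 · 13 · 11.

525

Mod 61: 3440 ≡ 24; by Fermat, exponent reduces to 91 mod 60 = 31; 24^31 ≡ 37 (mod 61).
Mod 13: 3440 ≡ 8; by Fermat, exponent reduces to 91 mod 12 = 7; 8^7 ≡ 5 (mod 13).
Mod 11: 3440 ≡ 8; by Fermat, exponent reduces to 91 mod 10 = 1; 8^1 ≡ 8 (mod 11).
Combine by CRT: x ≡ 37 (mod 61), x ≡ 5 (mod 13), x ≡ 8 (mod 11) ⇒ x ≡ 525 (mod 8723).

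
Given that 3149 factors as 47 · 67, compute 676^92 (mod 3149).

2727

Mod 47: 676 ≡ 18; since 46 | 92, by Fermat 18^92 ≡ 1 (mod 47).
Mod 67: 676 ≡ 6; by Fermat, exponent reduces to 92 mod 66 = 26; 6^26 ≡ 47 (mod 67).
Combine by CRT: x ≡ 1 (mod 47), x ≡ 47 (mod 67) ⇒ x ≡ 2727 (mod 3149).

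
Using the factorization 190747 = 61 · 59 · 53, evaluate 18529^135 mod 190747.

98819

Mod 61: 18529 ≡ 46; by Fermat, exponent reduces to 135 mod 60 = 15; 46^15 ≡ 60 (mod 61).
Mod 59: 18529 ≡ 3; by Fermat, exponent reduces to 135 mod 58 = 19; 3^19 ≡ 53 (mod 59).
Mod 53: 18529 ≡ 32; by Fermat, exponent reduces to 135 mod 52 = 31; 32^31 ≡ 27 (mod 53).
Combine by CRT: x ≡ 60 (mod 61), x ≡ 53 (mod 59), x ≡ 27 (mod 53) ⇒ x ≡ 98819 (mod 190747).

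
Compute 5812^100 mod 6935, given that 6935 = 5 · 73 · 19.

Mod 5: 5812 ≡ 2; since 4 | 100, by Fermat 2^100 ≡ 1 (mod 5).
Mod 73: 5812 ≡ 45; by Fermat, exponent reduces to 100 mod 72 = 28; 45^28 ≡ 41 (mod 73).
Mod 19: 5812 ≡ 17; by Fermat, exponent reduces to 100 mod 18 = 10; 17^10 ≡ 17 (mod 19).
Combine by CRT: x ≡ 1 (mod 5), x ≡ 41 (mod 73), x ≡ 17 (mod 19) ⇒ x ≡ 4786 (mod 6935).

4786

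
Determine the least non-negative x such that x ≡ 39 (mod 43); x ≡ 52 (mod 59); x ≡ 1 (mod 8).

The moduli are pairwise coprime; N = 43·59·8 = 20296.
N/43 = 472; 472 ≡ 42 (mod 43); 42·42 ≡ 1, so inverse 42.
N/59 = 344; 344 ≡ 49 (mod 59); 49·53 ≡ 1, so inverse 53.
N/8 = 2537; 2537 ≡ 1 (mod 8), inverse 1.
x ≡ 39·472·42 + 52·344·53 + 1·2537·1 = 1723737.
1723737 mod 20296 = 18873.

18873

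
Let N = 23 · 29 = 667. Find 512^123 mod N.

404

Mod 23: 512 ≡ 6; by Fermat, exponent reduces to 123 mod 22 = 13; 6^13 ≡ 13 (mod 23).
Mod 29: 512 ≡ 19; by Fermat, exponent reduces to 123 mod 28 = 11; 19^11 ≡ 27 (mod 29).
Combine by CRT: x ≡ 13 (mod 23), x ≡ 27 (mod 29) ⇒ x ≡ 404 (mod 667).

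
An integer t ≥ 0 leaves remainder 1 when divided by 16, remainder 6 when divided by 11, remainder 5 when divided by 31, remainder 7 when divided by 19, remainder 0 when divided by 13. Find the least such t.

648401

From t ≡ 1 (mod 16) write t = 1 + 16s. Substituting into t ≡ 6 (mod 11) gives 16s ≡ 5 (mod 11), and since 5⁻¹ ≡ 9 (mod 11), s ≡ 1. Hence t ≡ 1 + 16·1 = 17 (mod 176).
From t ≡ 17 (mod 176) write t = 17 + 176s. Substituting into t ≡ 5 (mod 31) gives 176s ≡ 19 (mod 31), and since 21⁻¹ ≡ 3 (mod 31), s ≡ 26. Hence t ≡ 17 + 176·26 = 4593 (mod 5456).
From t ≡ 4593 (mod 5456) write t = 4593 + 5456s. Substituting into t ≡ 7 (mod 19) gives 5456s ≡ 12 (mod 19), and since 3⁻¹ ≡ 13 (mod 19), s ≡ 4. Hence t ≡ 4593 + 5456·4 = 26417 (mod 103664).
From t ≡ 26417 (mod 103664) write t = 26417 + 103664s. Substituting into t ≡ 0 (mod 13) gives 103664s ≡ 12 (mod 13), and since 2⁻¹ ≡ 7 (mod 13), s ≡ 6. Hence t ≡ 26417 + 103664·6 = 648401 (mod 1347632).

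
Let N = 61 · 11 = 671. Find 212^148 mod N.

Mod 61: 212 ≡ 29; by Fermat, exponent reduces to 148 mod 60 = 28; 29^28 ≡ 47 (mod 61).
Mod 11: 212 ≡ 3; by Fermat, exponent reduces to 148 mod 10 = 8; 3^8 ≡ 5 (mod 11).
Combine by CRT: x ≡ 47 (mod 61), x ≡ 5 (mod 11) ⇒ x ≡ 291 (mod 671).

291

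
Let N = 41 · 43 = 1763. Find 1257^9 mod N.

Mod 41: 1257 ≡ 27; 27^9 ≡ 27 (mod 41).
Mod 43: 1257 ≡ 10; 10^9 ≡ 41 (mod 43).
Combine by CRT: x ≡ 27 (mod 41), x ≡ 41 (mod 43) ⇒ x ≡ 1503 (mod 1763).

1503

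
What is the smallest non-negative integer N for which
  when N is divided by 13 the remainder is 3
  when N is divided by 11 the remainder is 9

42

Combine the congruences pairwise.
From N ≡ 3 (mod 13) write N = 3 + 13t. Substituting into N ≡ 9 (mod 11) gives 13t ≡ 6 (mod 11), and since 2⁻¹ ≡ 6 (mod 11), t ≡ 3. Hence N ≡ 3 + 13·3 = 42 (mod 143).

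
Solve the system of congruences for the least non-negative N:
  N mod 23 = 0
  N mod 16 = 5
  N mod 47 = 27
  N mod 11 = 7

179285

From N ≡ 0 (mod 23) write N = 0 + 23t. Substituting into N ≡ 5 (mod 16) gives 23t ≡ 5 (mod 16), and since 7⁻¹ ≡ 7 (mod 16), t ≡ 3. Hence N ≡ 0 + 23·3 = 69 (mod 368).
From N ≡ 69 (mod 368) write N = 69 + 368t. Substituting into N ≡ 27 (mod 47) gives 368t ≡ 5 (mod 47), and since 39⁻¹ ≡ 41 (mod 47), t ≡ 17. Hence N ≡ 69 + 368·17 = 6325 (mod 17296).
From N ≡ 6325 (mod 17296) write N = 6325 + 17296t. Substituting into N ≡ 7 (mod 11) gives 17296t ≡ 7 (mod 11), and since 4⁻¹ ≡ 3 (mod 11), t ≡ 10. Hence N ≡ 6325 + 17296·10 = 179285 (mod 190256).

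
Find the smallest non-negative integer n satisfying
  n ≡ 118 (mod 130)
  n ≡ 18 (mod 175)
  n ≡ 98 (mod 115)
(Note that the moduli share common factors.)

37818

gcd(130, 175) = 5 and 5 | (18 − 118), so the pair is consistent; merging gives n ≡ 1418 (mod 4550), where 4550 = lcm(130, 175).
gcd(4550, 115) = 5 and 5 | (98 − 1418), so the pair is consistent; merging gives n ≡ 37818 (mod 104650), where 104650 = lcm(4550, 115).
The solution is unique modulo lcm(130, 175, 115) = 104650.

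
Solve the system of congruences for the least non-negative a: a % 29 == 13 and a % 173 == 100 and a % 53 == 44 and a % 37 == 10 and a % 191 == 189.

Combine the congruences pairwise.
From a ≡ 13 (mod 29) write a = 13 + 29t. Substituting into a ≡ 100 (mod 173) gives 29t ≡ 87 (mod 173), and since 29⁻¹ ≡ 6 (mod 173), t ≡ 3. Hence a ≡ 13 + 29·3 = 100 (mod 5017).
From a ≡ 100 (mod 5017) write a = 100 + 5017t. Substituting into a ≡ 44 (mod 53) gives 5017t ≡ 50 (mod 53), and since 35⁻¹ ≡ 50 (mod 53), t ≡ 9. Hence a ≡ 100 + 5017·9 = 45253 (mod 265901).
From a ≡ 45253 (mod 265901) write a = 45253 + 265901t. Substituting into a ≡ 10 (mod 37) gives 265901t ≡ 8 (mod 37), and since 19⁻¹ ≡ 2 (mod 37), t ≡ 16. Hence a ≡ 45253 + 265901·16 = 4299669 (mod 9838337).
From a ≡ 4299669 (mod 9838337) write a = 4299669 + 9838337t. Substituting into a ≡ 189 (mod 191) gives 9838337t ≡ 121 (mod 191), and since 118⁻¹ ≡ 34 (mod 191), t ≡ 103. Hence a ≡ 4299669 + 9838337·103 = 1017648380 (mod 1879122367).

1017648380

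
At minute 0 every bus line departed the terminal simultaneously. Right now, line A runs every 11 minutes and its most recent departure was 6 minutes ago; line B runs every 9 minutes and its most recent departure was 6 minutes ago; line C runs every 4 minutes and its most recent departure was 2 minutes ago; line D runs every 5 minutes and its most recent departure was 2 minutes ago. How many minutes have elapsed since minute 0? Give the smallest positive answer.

402

From t ≡ 6 (mod 11) write t = 6 + 11s. Substituting into t ≡ 6 (mod 9) gives 11s ≡ 0 (mod 9), and since 2⁻¹ ≡ 5 (mod 9), s ≡ 0. Hence t ≡ 6 + 11·0 = 6 (mod 99).
From t ≡ 6 (mod 99) write t = 6 + 99s. Substituting into t ≡ 2 (mod 4) gives 99s ≡ 0 (mod 4), and since 3⁻¹ ≡ 3 (mod 4), s ≡ 0. Hence t ≡ 6 + 99·0 = 6 (mod 396).
From t ≡ 6 (mod 396) write t = 6 + 396s. Substituting into t ≡ 2 (mod 5) gives 396s ≡ 1 (mod 5), and since 1⁻¹ ≡ 1 (mod 5), s ≡ 1. Hence t ≡ 6 + 396·1 = 402 (mod 1980).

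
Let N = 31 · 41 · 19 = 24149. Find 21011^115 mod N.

Mod 31: 21011 ≡ 24; by Fermat, exponent reduces to 115 mod 30 = 25; 24^25 ≡ 6 (mod 31).
Mod 41: 21011 ≡ 19; by Fermat, exponent reduces to 115 mod 40 = 35; 19^35 ≡ 38 (mod 41).
Mod 19: 21011 ≡ 16; by Fermat, exponent reduces to 115 mod 18 = 7; 16^7 ≡ 17 (mod 19).
Combine by CRT: x ≡ 6 (mod 31), x ≡ 38 (mod 41), x ≡ 17 (mod 19) ⇒ x ≡ 19226 (mod 24149).

19226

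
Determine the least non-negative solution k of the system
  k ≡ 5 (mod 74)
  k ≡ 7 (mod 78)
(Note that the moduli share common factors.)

gcd(74, 78) = 2 and 2 | (7 − 5), so the pair is consistent; merging gives k ≡ 1411 (mod 2886), where 2886 = lcm(74, 78).
The solution is unique modulo lcm(74, 78) = 2886.

1411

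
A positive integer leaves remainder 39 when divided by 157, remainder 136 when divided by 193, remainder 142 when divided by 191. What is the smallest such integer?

The moduli are pairwise coprime; N = 157·193·191 = 5787491.
N/157 = 36863; 36863 ≡ 125 (mod 157); 125·103 ≡ 1, so inverse 103.
N/193 = 29987; 29987 ≡ 72 (mod 193); 72·126 ≡ 1, so inverse 126.
N/191 = 30301; 30301 ≡ 123 (mod 191); 123·132 ≡ 1, so inverse 132.
t ≡ 39·36863·103 + 136·29987·126 + 142·30301·132 = 1229897847.
1229897847 mod 5787491 = 2949755.

2949755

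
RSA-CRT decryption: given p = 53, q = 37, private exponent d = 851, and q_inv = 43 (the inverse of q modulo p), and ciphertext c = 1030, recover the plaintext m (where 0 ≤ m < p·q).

d_p = d mod (p−1) = 851 mod 52 = 19; d_q = d mod (q−1) = 23.
m₁ = c^(d_p) mod p: c ≡ 23 (mod 53), and 23^19 mod 53 = 30.
m₂ = c^(d_q) mod q: c ≡ 31 (mod 37), and 31^23 mod 37 = 6.
h = q_inv·(m₁ − m₂) mod p = 43·(30 − 6) mod 53 = 25.
m = m₂ + h·q = 6 + 25·37 = 931.

931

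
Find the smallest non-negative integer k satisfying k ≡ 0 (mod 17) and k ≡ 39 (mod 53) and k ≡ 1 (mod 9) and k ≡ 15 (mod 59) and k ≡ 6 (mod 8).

466174

The moduli are pairwise coprime; N = 17·53·9·59·8 = 3827448.
N/17 = 225144; 225144 ≡ 13 (mod 17); 13·4 ≡ 1, so inverse 4.
N/53 = 72216; 72216 ≡ 30 (mod 53); 30·23 ≡ 1, so inverse 23.
N/9 = 425272; 425272 ≡ 4 (mod 9); 4·7 ≡ 1, so inverse 7.
N/59 = 64872; 64872 ≡ 31 (mod 59); 31·40 ≡ 1, so inverse 40.
N/8 = 478431; 478431 ≡ 7 (mod 8); 7·7 ≡ 1, so inverse 7.
k ≡ 0·225144·4 + 39·72216·23 + 1·425272·7 + 15·64872·40 + 6·478431·7 = 126771958.
126771958 mod 3827448 = 466174.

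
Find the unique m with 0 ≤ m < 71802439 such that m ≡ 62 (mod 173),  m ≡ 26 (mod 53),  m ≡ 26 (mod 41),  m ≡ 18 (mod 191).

12681654

The moduli are pairwise coprime; N = 173·53·41·191 = 71802439.
N/173 = 415043; 415043 ≡ 16 (mod 173); 16·119 ≡ 1, so inverse 119.
N/53 = 1354763; 1354763 ≡ 30 (mod 53); 30·23 ≡ 1, so inverse 23.
N/41 = 1751279; 1751279 ≡ 5 (mod 41); 5·33 ≡ 1, so inverse 33.
N/191 = 375929; 375929 ≡ 41 (mod 191); 41·14 ≡ 1, so inverse 14.
m ≡ 62·415043·119 + 26·1354763·23 + 26·1751279·33 + 18·375929·14 = 5469667018.
5469667018 mod 71802439 = 12681654.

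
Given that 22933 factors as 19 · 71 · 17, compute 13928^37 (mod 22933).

286

Mod 19: 13928 ≡ 1; by Fermat, exponent reduces to 37 mod 18 = 1; 1^1 ≡ 1 (mod 19).
Mod 71: 13928 ≡ 12; 12^37 ≡ 2 (mod 71).
Mod 17: 13928 ≡ 5; by Fermat, exponent reduces to 37 mod 16 = 5; 5^5 ≡ 14 (mod 17).
Combine by CRT: x ≡ 1 (mod 19), x ≡ 2 (mod 71), x ≡ 14 (mod 17) ⇒ x ≡ 286 (mod 22933).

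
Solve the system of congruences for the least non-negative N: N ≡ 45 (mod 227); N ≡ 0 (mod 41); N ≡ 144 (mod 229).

430664

Combine the congruences pairwise.
From N ≡ 45 (mod 227) write N = 45 + 227t. Substituting into N ≡ 0 (mod 41) gives 227t ≡ 37 (mod 41), and since 22⁻¹ ≡ 28 (mod 41), t ≡ 11. Hence N ≡ 45 + 227·11 = 2542 (mod 9307).
From N ≡ 2542 (mod 9307) write N = 2542 + 9307t. Substituting into N ≡ 144 (mod 229) gives 9307t ≡ 121 (mod 229), and since 147⁻¹ ≡ 148 (mod 229), t ≡ 46. Hence N ≡ 2542 + 9307·46 = 430664 (mod 2131303).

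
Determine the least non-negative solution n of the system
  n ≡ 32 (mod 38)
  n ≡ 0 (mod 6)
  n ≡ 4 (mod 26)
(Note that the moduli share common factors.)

Combine the congruences pairwise.
gcd(38, 6) = 2 and 2 | (0 − 32), so the pair is consistent; merging gives n ≡ 108 (mod 114), where 114 = lcm(38, 6).
gcd(114, 26) = 2 and 2 | (4 − 108), so the pair is consistent; merging gives n ≡ 108 (mod 1482), where 1482 = lcm(114, 26).
The solution is unique modulo lcm(38, 6, 26) = 1482.

108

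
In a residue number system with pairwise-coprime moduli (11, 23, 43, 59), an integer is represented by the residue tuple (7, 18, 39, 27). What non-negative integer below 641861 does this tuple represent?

Combine the congruences pairwise.
From x ≡ 7 (mod 11) write x = 7 + 11t. Substituting into x ≡ 18 (mod 23) gives 11t ≡ 11 (mod 23), and since 11⁻¹ ≡ 21 (mod 23), t ≡ 1. Hence x ≡ 7 + 11·1 = 18 (mod 253).
From x ≡ 18 (mod 253) write x = 18 + 253t. Substituting into x ≡ 39 (mod 43) gives 253t ≡ 21 (mod 43), and since 38⁻¹ ≡ 17 (mod 43), t ≡ 13. Hence x ≡ 18 + 253·13 = 3307 (mod 10879).
From x ≡ 3307 (mod 10879) write x = 3307 + 10879t. Substituting into x ≡ 27 (mod 59) gives 10879t ≡ 24 (mod 59), and since 23⁻¹ ≡ 18 (mod 59), t ≡ 19. Hence x ≡ 3307 + 10879·19 = 210008 (mod 641861).

210008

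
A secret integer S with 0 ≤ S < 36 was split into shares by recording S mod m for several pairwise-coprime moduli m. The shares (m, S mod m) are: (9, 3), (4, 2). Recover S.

From S ≡ 3 (mod 9) write S = 3 + 9t. Substituting into S ≡ 2 (mod 4) gives 9t ≡ 3 (mod 4), and since 1⁻¹ ≡ 1 (mod 4), t ≡ 3. Hence S ≡ 3 + 9·3 = 30 (mod 36).

30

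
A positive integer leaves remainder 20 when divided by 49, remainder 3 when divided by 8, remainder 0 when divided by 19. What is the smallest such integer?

1539

Combine the congruences pairwise.
From x ≡ 20 (mod 49) write x = 20 + 49t. Substituting into x ≡ 3 (mod 8) gives 49t ≡ 7 (mod 8), and since 1⁻¹ ≡ 1 (mod 8), t ≡ 7. Hence x ≡ 20 + 49·7 = 363 (mod 392).
From x ≡ 363 (mod 392) write x = 363 + 392t. Substituting into x ≡ 0 (mod 19) gives 392t ≡ 17 (mod 19), and since 12⁻¹ ≡ 8 (mod 19), t ≡ 3. Hence x ≡ 363 + 392·3 = 1539 (mod 7448).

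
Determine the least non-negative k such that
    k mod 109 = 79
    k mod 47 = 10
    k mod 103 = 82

From k ≡ 79 (mod 109) write k = 79 + 109t. Substituting into k ≡ 10 (mod 47) gives 109t ≡ 25 (mod 47), and since 15⁻¹ ≡ 22 (mod 47), t ≡ 33. Hence k ≡ 79 + 109·33 = 3676 (mod 5123).
From k ≡ 3676 (mod 5123) write k = 3676 + 5123t. Substituting into k ≡ 82 (mod 103) gives 5123t ≡ 11 (mod 103), and since 76⁻¹ ≡ 61 (mod 103), t ≡ 53. Hence k ≡ 3676 + 5123·53 = 275195 (mod 527669).

275195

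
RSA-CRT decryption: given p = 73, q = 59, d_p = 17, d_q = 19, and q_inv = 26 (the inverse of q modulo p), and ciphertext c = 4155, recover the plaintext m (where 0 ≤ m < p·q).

m₁ = c^(d_p) mod p: c ≡ 67 (mod 73), and 67^17 mod 73 = 61.
m₂ = c^(d_q) mod q: c ≡ 25 (mod 59), and 25^19 mod 59 = 48.
h = q_inv·(m₁ − m₂) mod p = 26·(61 − 48) mod 73 = 46.
m = m₂ + h·q = 48 + 46·59 = 2762.

2762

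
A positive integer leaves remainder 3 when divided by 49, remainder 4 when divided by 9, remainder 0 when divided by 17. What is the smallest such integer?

The moduli are pairwise coprime; N = 49·9·17 = 7497.
N/49 = 153; 153 ≡ 6 (mod 49); 6·41 ≡ 1, so inverse 41.
N/9 = 833; 833 ≡ 5 (mod 9); 5·2 ≡ 1, so inverse 2.
N/17 = 441; 441 ≡ 16 (mod 17); 16·16 ≡ 1, so inverse 16.
x ≡ 3·153·41 + 4·833·2 + 0·441·16 = 25483.
25483 mod 7497 = 2992.

2992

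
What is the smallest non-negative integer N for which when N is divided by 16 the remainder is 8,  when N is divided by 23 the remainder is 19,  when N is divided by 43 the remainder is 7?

824

From N ≡ 8 (mod 16) write N = 8 + 16t. Substituting into N ≡ 19 (mod 23) gives 16t ≡ 11 (mod 23), and since 16⁻¹ ≡ 13 (mod 23), t ≡ 5. Hence N ≡ 8 + 16·5 = 88 (mod 368).
From N ≡ 88 (mod 368) write N = 88 + 368t. Substituting into N ≡ 7 (mod 43) gives 368t ≡ 5 (mod 43), and since 24⁻¹ ≡ 9 (mod 43), t ≡ 2. Hence N ≡ 88 + 368·2 = 824 (mod 15824).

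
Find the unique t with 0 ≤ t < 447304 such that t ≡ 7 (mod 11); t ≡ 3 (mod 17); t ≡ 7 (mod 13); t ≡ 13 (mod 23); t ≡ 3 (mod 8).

The moduli are pairwise coprime; N = 11·17·13·23·8 = 447304.
N/11 = 40664; 40664 ≡ 8 (mod 11); 8·7 ≡ 1, so inverse 7.
N/17 = 26312; 26312 ≡ 13 (mod 17); 13·4 ≡ 1, so inverse 4.
N/13 = 34408; 34408 ≡ 10 (mod 13); 10·4 ≡ 1, so inverse 4.
N/23 = 19448; 19448 ≡ 13 (mod 23); 13·16 ≡ 1, so inverse 16.
N/8 = 55913; 55913 ≡ 1 (mod 8), inverse 1.
t ≡ 7·40664·7 + 3·26312·4 + 7·34408·4 + 13·19448·16 + 3·55913·1 = 7484627.
7484627 mod 447304 = 327763.

327763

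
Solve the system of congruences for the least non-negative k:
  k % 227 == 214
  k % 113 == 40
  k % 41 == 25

678944

From k ≡ 214 (mod 227) write k = 214 + 227t. Substituting into k ≡ 40 (mod 113) gives 227t ≡ 52 (mod 113), and since 1⁻¹ ≡ 1 (mod 113), t ≡ 52. Hence k ≡ 214 + 227·52 = 12018 (mod 25651).
From k ≡ 12018 (mod 25651) write k = 12018 + 25651t. Substituting into k ≡ 25 (mod 41) gives 25651t ≡ 20 (mod 41), and since 26⁻¹ ≡ 30 (mod 41), t ≡ 26. Hence k ≡ 12018 + 25651·26 = 678944 (mod 1051691).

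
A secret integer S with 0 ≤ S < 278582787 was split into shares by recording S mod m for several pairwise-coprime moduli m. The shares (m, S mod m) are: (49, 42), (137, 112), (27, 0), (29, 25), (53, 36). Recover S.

From S ≡ 42 (mod 49) write S = 42 + 49t. Substituting into S ≡ 112 (mod 137) gives 49t ≡ 70 (mod 137), and since 49⁻¹ ≡ 14 (mod 137), t ≡ 21. Hence S ≡ 42 + 49·21 = 1071 (mod 6713).
From S ≡ 1071 (mod 6713) write S = 1071 + 6713t. Substituting into S ≡ 0 (mod 27) gives 6713t ≡ 9 (mod 27), and since 17⁻¹ ≡ 8 (mod 27), t ≡ 18. Hence S ≡ 1071 + 6713·18 = 121905 (mod 181251).
From S ≡ 121905 (mod 181251) write S = 121905 + 181251t. Substituting into S ≡ 25 (mod 29) gives 181251t ≡ 7 (mod 29), and since 1⁻¹ ≡ 1 (mod 29), t ≡ 7. Hence S ≡ 121905 + 181251·7 = 1390662 (mod 5256279).
From S ≡ 1390662 (mod 5256279) write S = 1390662 + 5256279t. Substituting into S ≡ 36 (mod 53) gives 5256279t ≡ 41 (mod 53), and since 4⁻¹ ≡ 40 (mod 53), t ≡ 50. Hence S ≡ 1390662 + 5256279·50 = 264204612 (mod 278582787).

264204612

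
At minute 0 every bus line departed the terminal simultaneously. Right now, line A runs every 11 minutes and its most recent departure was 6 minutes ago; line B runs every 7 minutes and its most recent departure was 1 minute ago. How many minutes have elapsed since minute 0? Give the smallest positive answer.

From t ≡ 6 (mod 11) write t = 6 + 11s. Substituting into t ≡ 1 (mod 7) gives 11s ≡ 2 (mod 7), and since 4⁻¹ ≡ 2 (mod 7), s ≡ 4. Hence t ≡ 6 + 11·4 = 50 (mod 77).

50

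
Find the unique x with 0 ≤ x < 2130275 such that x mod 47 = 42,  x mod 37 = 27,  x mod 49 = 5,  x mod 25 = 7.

1033807

The moduli are pairwise coprime; N = 47·37·49·25 = 2130275.
N/47 = 45325; 45325 ≡ 17 (mod 47); 17·36 ≡ 1, so inverse 36.
N/37 = 57575; 57575 ≡ 3 (mod 37); 3·25 ≡ 1, so inverse 25.
N/49 = 43475; 43475 ≡ 12 (mod 49); 12·45 ≡ 1, so inverse 45.
N/25 = 85211; 85211 ≡ 11 (mod 25); 11·16 ≡ 1, so inverse 16.
x ≡ 42·45325·36 + 27·57575·25 + 5·43475·45 + 7·85211·16 = 126720032.
126720032 mod 2130275 = 1033807.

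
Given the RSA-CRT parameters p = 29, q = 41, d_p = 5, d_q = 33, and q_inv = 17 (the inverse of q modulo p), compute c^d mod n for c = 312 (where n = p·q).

m₁ = c^(d_p) mod p: c ≡ 22 (mod 29), and 22^5 mod 29 = 13.
m₂ = c^(d_q) mod q: c ≡ 25 (mod 41), and 25^33 mod 41 = 4.
h = q_inv·(m₁ − m₂) mod p = 17·(13 − 4) mod 29 = 8.
m = m₂ + h·q = 4 + 8·41 = 332.

332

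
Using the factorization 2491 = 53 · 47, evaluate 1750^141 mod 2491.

Mod 53: 1750 ≡ 1; by Fermat, exponent reduces to 141 mod 52 = 37; 1^37 ≡ 1 (mod 53).
Mod 47: 1750 ≡ 11; by Fermat, exponent reduces to 141 mod 46 = 3; 11^3 ≡ 15 (mod 47).
Combine by CRT: x ≡ 1 (mod 53), x ≡ 15 (mod 47) ⇒ x ≡ 955 (mod 2491).

955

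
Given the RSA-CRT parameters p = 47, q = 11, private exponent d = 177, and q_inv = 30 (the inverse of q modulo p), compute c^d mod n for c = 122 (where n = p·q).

177

d_p = d mod (p−1) = 177 mod 46 = 39; d_q = d mod (q−1) = 7.
m₁ = c^(d_p) mod p: c ≡ 28 (mod 47), and 28^39 mod 47 = 36.
m₂ = c^(d_q) mod q: c ≡ 1 (mod 11), and 1^7 mod 11 = 1.
h = q_inv·(m₁ − m₂) mod p = 30·(36 − 1) mod 47 = 16.
m = m₂ + h·q = 1 + 16·11 = 177.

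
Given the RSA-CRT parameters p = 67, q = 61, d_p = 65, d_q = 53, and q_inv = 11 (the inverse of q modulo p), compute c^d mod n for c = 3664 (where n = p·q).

4004

m₁ = c^(d_p) mod p: c ≡ 46 (mod 67), and 46^65 mod 67 = 51.
m₂ = c^(d_q) mod q: c ≡ 4 (mod 61), and 4^53 mod 61 = 39.
h = q_inv·(m₁ − m₂) mod p = 11·(51 − 39) mod 67 = 65.
m = m₂ + h·q = 39 + 65·61 = 4004.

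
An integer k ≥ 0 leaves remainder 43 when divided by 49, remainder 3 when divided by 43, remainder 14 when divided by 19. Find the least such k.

The moduli are pairwise coprime; N = 49·43·19 = 40033.
N/49 = 817; 817 ≡ 33 (mod 49); 33·3 ≡ 1, so inverse 3.
N/43 = 931; 931 ≡ 28 (mod 43); 28·20 ≡ 1, so inverse 20.
N/19 = 2107; 2107 ≡ 17 (mod 19); 17·9 ≡ 1, so inverse 9.
k ≡ 43·817·3 + 3·931·20 + 14·2107·9 = 426735.
426735 mod 40033 = 26405.

26405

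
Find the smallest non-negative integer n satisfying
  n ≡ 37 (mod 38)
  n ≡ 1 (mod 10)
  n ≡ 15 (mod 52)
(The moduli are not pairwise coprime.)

gcd(38, 10) = 2 and 2 | (1 − 37), so the pair is consistent; merging gives n ≡ 151 (mod 190), where 190 = lcm(38, 10).
gcd(190, 52) = 2 and 2 | (15 − 151), so the pair is consistent; merging gives n ≡ 4331 (mod 4940), where 4940 = lcm(190, 52).
The solution is unique modulo lcm(38, 10, 52) = 4940.

4331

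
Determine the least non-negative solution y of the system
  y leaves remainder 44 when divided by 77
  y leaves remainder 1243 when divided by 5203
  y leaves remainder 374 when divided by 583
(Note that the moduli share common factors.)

724460

gcd(77, 5203) = 11 and 11 | (1243 − 44), so the pair is consistent; merging gives y ≡ 32461 (mod 36421), where 36421 = lcm(77, 5203).
gcd(36421, 583) = 11 and 11 | (374 − 32461), so the pair is consistent; merging gives y ≡ 724460 (mod 1930313), where 1930313 = lcm(36421, 583).
The solution is unique modulo lcm(77, 5203, 583) = 1930313.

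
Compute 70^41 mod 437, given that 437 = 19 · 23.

185

Mod 19: 70 ≡ 13; by Fermat, exponent reduces to 41 mod 18 = 5; 13^5 ≡ 14 (mod 19).
Mod 23: 70 ≡ 1; by Fermat, exponent reduces to 41 mod 22 = 19; 1^19 ≡ 1 (mod 23).
Combine by CRT: x ≡ 14 (mod 19), x ≡ 1 (mod 23) ⇒ x ≡ 185 (mod 437).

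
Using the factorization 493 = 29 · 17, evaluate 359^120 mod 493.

Mod 29: 359 ≡ 11; by Fermat, exponent reduces to 120 mod 28 = 8; 11^8 ≡ 16 (mod 29).
Mod 17: 359 ≡ 2; by Fermat, exponent reduces to 120 mod 16 = 8; 2^8 ≡ 1 (mod 17).
Combine by CRT: x ≡ 16 (mod 29), x ≡ 1 (mod 17) ⇒ x ≡ 103 (mod 493).

103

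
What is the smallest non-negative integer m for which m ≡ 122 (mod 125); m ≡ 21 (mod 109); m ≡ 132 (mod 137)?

Combine the congruences pairwise.
From m ≡ 122 (mod 125) write m = 122 + 125t. Substituting into m ≡ 21 (mod 109) gives 125t ≡ 8 (mod 109), and since 16⁻¹ ≡ 75 (mod 109), t ≡ 55. Hence m ≡ 122 + 125·55 = 6997 (mod 13625).
From m ≡ 6997 (mod 13625) write m = 6997 + 13625t. Substituting into m ≡ 132 (mod 137) gives 13625t ≡ 122 (mod 137), and since 62⁻¹ ≡ 42 (mod 137), t ≡ 55. Hence m ≡ 6997 + 13625·55 = 756372 (mod 1866625).

756372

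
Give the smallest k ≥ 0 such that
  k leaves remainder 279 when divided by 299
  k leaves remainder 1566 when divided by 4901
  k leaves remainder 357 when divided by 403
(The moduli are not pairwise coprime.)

1976669

gcd(299, 4901) = 13 and 13 | (1566 − 279), so the pair is consistent; merging gives k ≡ 60378 (mod 112723), where 112723 = lcm(299, 4901).
gcd(112723, 403) = 13 and 13 | (357 − 60378), so the pair is consistent; merging gives k ≡ 1976669 (mod 3494413), where 3494413 = lcm(112723, 403).
The solution is unique modulo lcm(299, 4901, 403) = 3494413.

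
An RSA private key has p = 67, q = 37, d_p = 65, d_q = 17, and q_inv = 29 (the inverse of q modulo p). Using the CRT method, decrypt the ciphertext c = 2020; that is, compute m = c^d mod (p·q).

m₁ = c^(d_p) mod p: c ≡ 10 (mod 67), and 10^65 mod 67 = 47.
m₂ = c^(d_q) mod q: c ≡ 22 (mod 37), and 22^17 mod 37 = 5.
h = q_inv·(m₁ − m₂) mod p = 29·(47 − 5) mod 67 = 12.
m = m₂ + h·q = 5 + 12·37 = 449.

449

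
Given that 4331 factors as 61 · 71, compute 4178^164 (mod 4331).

Mod 61: 4178 ≡ 30; by Fermat, exponent reduces to 164 mod 60 = 44; 30^44 ≡ 22 (mod 61).
Mod 71: 4178 ≡ 60; by Fermat, exponent reduces to 164 mod 70 = 24; 60^24 ≡ 24 (mod 71).
Combine by CRT: x ≡ 22 (mod 61), x ≡ 24 (mod 71) ⇒ x ≡ 876 (mod 4331).

876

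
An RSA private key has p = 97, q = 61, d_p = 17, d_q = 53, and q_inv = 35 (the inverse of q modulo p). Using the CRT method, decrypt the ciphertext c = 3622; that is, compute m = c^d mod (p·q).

33

m₁ = c^(d_p) mod p: c ≡ 33 (mod 97), and 33^17 mod 97 = 33.
m₂ = c^(d_q) mod q: c ≡ 23 (mod 61), and 23^53 mod 61 = 33.
h = q_inv·(m₁ − m₂) mod p = 35·(33 − 33) mod 97 = 0.
m = m₂ + h·q = 33 + 0·61 = 33.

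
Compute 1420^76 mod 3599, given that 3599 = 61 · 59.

Mod 61: 1420 ≡ 17; by Fermat, exponent reduces to 76 mod 60 = 16; 17^16 ≡ 57 (mod 61).
Mod 59: 1420 ≡ 4; by Fermat, exponent reduces to 76 mod 58 = 18; 4^18 ≡ 49 (mod 59).
Combine by CRT: x ≡ 57 (mod 61), x ≡ 49 (mod 59) ⇒ x ≡ 3412 (mod 3599).

3412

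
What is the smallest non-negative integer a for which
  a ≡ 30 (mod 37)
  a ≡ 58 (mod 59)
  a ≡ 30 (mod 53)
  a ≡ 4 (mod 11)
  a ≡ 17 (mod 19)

From a ≡ 30 (mod 37) write a = 30 + 37t. Substituting into a ≡ 58 (mod 59) gives 37t ≡ 28 (mod 59), and since 37⁻¹ ≡ 8 (mod 59), t ≡ 47. Hence a ≡ 30 + 37·47 = 1769 (mod 2183).
From a ≡ 1769 (mod 2183) write a = 1769 + 2183t. Substituting into a ≡ 30 (mod 53) gives 2183t ≡ 10 (mod 53), and since 10⁻¹ ≡ 16 (mod 53), t ≡ 1. Hence a ≡ 1769 + 2183·1 = 3952 (mod 115699).
From a ≡ 3952 (mod 115699) write a = 3952 + 115699t. Substituting into a ≡ 4 (mod 11) gives 115699t ≡ 1 (mod 11), and since 1⁻¹ ≡ 1 (mod 11), t ≡ 1. Hence a ≡ 3952 + 115699·1 = 119651 (mod 1272689).
From a ≡ 119651 (mod 1272689) write a = 119651 + 1272689t. Substituting into a ≡ 17 (mod 19) gives 1272689t ≡ 9 (mod 19), and since 12⁻¹ ≡ 8 (mod 19), t ≡ 15. Hence a ≡ 119651 + 1272689·15 = 19209986 (mod 24181091).

19209986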